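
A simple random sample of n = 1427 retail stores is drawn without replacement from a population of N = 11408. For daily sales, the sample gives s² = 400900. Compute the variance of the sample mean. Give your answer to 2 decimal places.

Under SRS without replacement, Var(ȳ) = (1 − f)·s²/n with f = n/N = 1427/11408 = 0.12508766.
Var(ȳ) = (1 − 0.12508766)·400900/1427 = 0.87491234·280.93903 = 245.79703.

245.80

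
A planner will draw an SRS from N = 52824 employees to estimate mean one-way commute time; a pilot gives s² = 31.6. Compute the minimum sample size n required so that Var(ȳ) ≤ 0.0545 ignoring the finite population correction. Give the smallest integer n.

Without fpc, n₀ = s²/D = 31.6/0.0545 = 579.8165.
Rounding up, n = 580.

580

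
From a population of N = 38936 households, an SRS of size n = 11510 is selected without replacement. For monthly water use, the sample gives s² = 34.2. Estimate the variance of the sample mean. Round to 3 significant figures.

0.00209

Under SRS without replacement, Var(ȳ) = (1 − f)·s²/n with f = n/N = 11510/38936 = 0.29561331.
Var(ȳ) = (1 − 0.29561331)·34.2/11510 = 0.70438669·0.0029713293 = 0.0020929648.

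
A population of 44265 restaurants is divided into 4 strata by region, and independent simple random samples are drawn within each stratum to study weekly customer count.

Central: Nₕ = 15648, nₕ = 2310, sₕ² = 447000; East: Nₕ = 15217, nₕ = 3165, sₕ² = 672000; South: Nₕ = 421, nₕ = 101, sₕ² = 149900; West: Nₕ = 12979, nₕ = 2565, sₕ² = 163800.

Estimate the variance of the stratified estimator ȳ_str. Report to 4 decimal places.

44.9924

Var(ȳ_str) = Σₕ Wₕ²(1 − fₕ)sₕ²/nₕ with Wₕ = Nₕ/N, N = 44265.
Central: Wₕ = 0.35350729; term = 0.35350729²·(1 − 0.14762270)·447000/2310 = 20.612191.
East: Wₕ = 0.34377047; term = 0.34377047²·(1 − 0.20799106)·672000/3165 = 19.87297.
South: Wₕ = 0.00951090; term = 0.00951090²·(1 − 0.23990499)·149900/101 = 0.10204492.
West: Wₕ = 0.29321134; term = 0.29321134²·(1 − 0.19762694)·163800/2565 = 4.4051875.
Sum = 44.992393.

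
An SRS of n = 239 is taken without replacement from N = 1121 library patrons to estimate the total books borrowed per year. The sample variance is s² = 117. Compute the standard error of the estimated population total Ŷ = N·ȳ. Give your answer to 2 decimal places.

Var(Ŷ) = N²·Var(ȳ) = N²·(1 − n/N)·s²/n.
f = 239/1121 = 0.21320250; Var(ȳ) = 0.78679750·117/239 = 0.38516865.
Var(Ŷ) = 1121² · 0.38516865 = 484018.72.
SE(Ŷ) = √(484018.72) = 695.71.

695.71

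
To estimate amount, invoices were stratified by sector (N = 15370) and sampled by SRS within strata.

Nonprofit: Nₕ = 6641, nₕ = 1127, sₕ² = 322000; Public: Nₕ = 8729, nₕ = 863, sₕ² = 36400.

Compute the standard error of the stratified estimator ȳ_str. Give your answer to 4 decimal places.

Var(ȳ_str) = Σₕ Wₕ²(1 − fₕ)sₕ²/nₕ with Wₕ = Nₕ/N, N = 15370.
Nonprofit: Wₕ = 0.43207547; term = 0.43207547²·(1 − 0.16970336)·322000/1127 = 44.287836.
Public: Wₕ = 0.56792453; term = 0.56792453²·(1 − 0.09886585)·36400/863 = 12.259176.
Sum = 56.547012.
SE = √(56.547012) = 7.5198.

7.5198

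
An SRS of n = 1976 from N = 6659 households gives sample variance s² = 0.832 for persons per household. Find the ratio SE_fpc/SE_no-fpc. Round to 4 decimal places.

f = n/N = 1976/6659 = 0.29674125.
SE_no-fpc = √(s²/n) = 0.020519567; SE_fpc = √((1−f)s²/n) = 0.017207816.
Ratio = √(1−f) = 0.83860524.

0.8386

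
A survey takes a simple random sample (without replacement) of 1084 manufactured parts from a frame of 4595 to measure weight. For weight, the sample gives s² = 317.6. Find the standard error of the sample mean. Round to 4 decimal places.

Under SRS without replacement, Var(ȳ) = (1 − f)·s²/n with f = n/N = 1084/4595 = 0.23590860.
Var(ȳ) = (1 − 0.23590860)·317.6/1084 = 0.76409140·0.29298893 = 0.22387032.
SE(ȳ) = √(0.22387032) = 0.4731.

0.4731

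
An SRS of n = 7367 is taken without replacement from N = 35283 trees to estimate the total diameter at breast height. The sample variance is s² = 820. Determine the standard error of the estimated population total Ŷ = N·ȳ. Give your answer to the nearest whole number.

Var(Ŷ) = N²·Var(ȳ) = N²·(1 − n/N)·s²/n.
f = 7367/35283 = 0.20879744; Var(ȳ) = 0.79120256·820/7367 = 0.088066527.
Var(Ŷ) = 35283² · 0.088066527 = 1.0963315 × 10^8.
SE(Ŷ) = √(1.0963315 × 10^8) = 10471.

10471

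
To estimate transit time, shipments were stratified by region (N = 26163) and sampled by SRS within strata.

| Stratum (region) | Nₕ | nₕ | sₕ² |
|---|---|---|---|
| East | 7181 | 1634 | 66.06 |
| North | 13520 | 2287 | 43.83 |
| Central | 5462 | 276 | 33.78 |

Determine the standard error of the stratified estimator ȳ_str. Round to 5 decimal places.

0.10803

Var(ȳ_str) = Σₕ Wₕ²(1 − fₕ)sₕ²/nₕ with Wₕ = Nₕ/N, N = 26163.
East: Wₕ = 0.27447158; term = 0.27447158²·(1 − 0.22754491)·66.06/1634 = 0.0023526349.
North: Wₕ = 0.51676031; term = 0.51676031²·(1 − 0.16915680)·43.83/2287 = 0.0042520922.
Central: Wₕ = 0.20876811; term = 0.20876811²·(1 − 0.05053094)·33.78/276 = 0.0050647695.
Sum = 0.011669497.
SE = √(0.011669497) = 0.10803.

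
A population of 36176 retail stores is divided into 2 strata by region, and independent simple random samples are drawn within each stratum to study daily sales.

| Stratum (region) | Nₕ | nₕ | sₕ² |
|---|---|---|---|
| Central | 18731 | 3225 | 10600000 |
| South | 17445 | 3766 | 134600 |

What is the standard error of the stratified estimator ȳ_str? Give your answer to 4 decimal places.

27.1287

Var(ȳ_str) = Σₕ Wₕ²(1 − fₕ)sₕ²/nₕ with Wₕ = Nₕ/N, N = 36176.
Central: Wₕ = 0.51777421; term = 0.51777421²·(1 − 0.17217447)·10600000/3225 = 729.45046.
South: Wₕ = 0.48222579; term = 0.48222579²·(1 − 0.21587848)·134600/3766 = 6.5170189.
Sum = 735.96748.
SE = √(735.96748) = 27.1287.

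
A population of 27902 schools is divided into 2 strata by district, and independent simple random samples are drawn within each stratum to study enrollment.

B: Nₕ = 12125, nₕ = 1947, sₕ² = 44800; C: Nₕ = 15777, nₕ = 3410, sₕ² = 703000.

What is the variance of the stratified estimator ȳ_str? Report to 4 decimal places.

Var(ȳ_str) = Σₕ Wₕ²(1 − fₕ)sₕ²/nₕ with Wₕ = Nₕ/N, N = 27902.
B: Wₕ = 0.43455666; term = 0.43455666²·(1 − 0.16057732)·44800/1947 = 3.6474184.
C: Wₕ = 0.56544334; term = 0.56544334²·(1 − 0.21613742)·703000/3410 = 51.667692.
Sum = 55.31511.

55.3151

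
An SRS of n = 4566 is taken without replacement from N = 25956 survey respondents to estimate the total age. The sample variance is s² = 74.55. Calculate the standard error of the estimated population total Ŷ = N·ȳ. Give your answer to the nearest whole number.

3011

Var(Ŷ) = N²·Var(ȳ) = N²·(1 − n/N)·s²/n.
f = 4566/25956 = 0.17591308; Var(ȳ) = 0.82408692·74.55/4566 = 0.013455033.
Var(Ŷ) = 25956² · 0.013455033 = 9.0648432 × 10^6.
SE(Ŷ) = √(9.0648432 × 10^6) = 3011.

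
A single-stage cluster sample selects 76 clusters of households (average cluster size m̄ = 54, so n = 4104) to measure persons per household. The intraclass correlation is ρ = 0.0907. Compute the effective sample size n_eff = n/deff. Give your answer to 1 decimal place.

706.7

deff = 1 + (54 − 1)·0.0907 = 1 + 4.8071 = 5.8071.
n_eff = 4104 / 5.8071 = 706.7.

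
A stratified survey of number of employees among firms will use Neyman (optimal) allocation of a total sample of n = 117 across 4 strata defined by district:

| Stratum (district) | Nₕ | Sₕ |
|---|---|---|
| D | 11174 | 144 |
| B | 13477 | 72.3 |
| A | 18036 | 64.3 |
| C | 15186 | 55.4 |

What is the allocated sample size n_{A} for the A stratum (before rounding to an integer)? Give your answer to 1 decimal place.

Neyman allocation: nₕ = n·NₕSₕ / Σⱼ NⱼSⱼ.
Σ NⱼSⱼ = 11174·144 + 13477·72.3 + 18036·64.3 + 15186·55.4 = 4.5844623 × 10^6.
n_{A} = 117·18036·64.3 / (4.5844623 × 10^6) = 29.6.

29.6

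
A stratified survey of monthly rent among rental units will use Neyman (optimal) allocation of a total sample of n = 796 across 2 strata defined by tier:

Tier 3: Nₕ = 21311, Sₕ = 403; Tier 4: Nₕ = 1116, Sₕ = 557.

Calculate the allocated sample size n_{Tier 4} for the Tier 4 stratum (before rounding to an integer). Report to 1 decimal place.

Neyman allocation: nₕ = n·NₕSₕ / Σⱼ NⱼSⱼ.
Σ NⱼSⱼ = 21311·403 + 1116·557 = 9.209945 × 10^6.
n_{Tier 4} = 796·1116·557 / (9.209945 × 10^6) = 53.7.

53.7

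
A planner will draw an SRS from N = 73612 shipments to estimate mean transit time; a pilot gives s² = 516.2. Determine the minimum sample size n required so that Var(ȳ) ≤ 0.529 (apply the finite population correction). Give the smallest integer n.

964

Without fpc, n₀ = s²/D = 516.2/0.529 = 975.8034.
With fpc, (1 − n/N)·s²/n ≤ D requires n ≥ n₀/(1 + n₀/N) = 975.8034/(1 + 975.8034/73612) = 963.0373.
Rounding up, n = 964.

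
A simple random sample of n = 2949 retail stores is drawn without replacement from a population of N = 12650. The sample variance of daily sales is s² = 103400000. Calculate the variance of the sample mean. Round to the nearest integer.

Under SRS without replacement, Var(ȳ) = (1 − f)·s²/n with f = n/N = 2949/12650 = 0.23312253.
Var(ȳ) = (1 − 0.23312253)·103400000/2949 = 0.76687747·35062.733 = 26888.82.

26889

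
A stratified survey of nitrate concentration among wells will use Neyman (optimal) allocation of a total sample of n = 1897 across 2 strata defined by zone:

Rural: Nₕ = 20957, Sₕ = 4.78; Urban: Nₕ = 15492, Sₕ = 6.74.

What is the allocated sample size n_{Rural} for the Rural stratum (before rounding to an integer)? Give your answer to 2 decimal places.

Neyman allocation: nₕ = n·NₕSₕ / Σⱼ NⱼSⱼ.
Σ NⱼSⱼ = 20957·4.78 + 15492·6.74 = 204590.54.
n_{Rural} = 1897·20957·4.78 / 204590.54 = 928.84.

928.84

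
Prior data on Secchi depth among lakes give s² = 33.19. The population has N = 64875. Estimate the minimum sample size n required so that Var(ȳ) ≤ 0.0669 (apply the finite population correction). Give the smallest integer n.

Without fpc, n₀ = s²/D = 33.19/0.0669 = 496.1136.
With fpc, (1 − n/N)·s²/n ≤ D requires n ≥ n₀/(1 + n₀/N) = 496.1136/(1 + 496.1136/64875) = 492.3485.
Rounding up, n = 493.

493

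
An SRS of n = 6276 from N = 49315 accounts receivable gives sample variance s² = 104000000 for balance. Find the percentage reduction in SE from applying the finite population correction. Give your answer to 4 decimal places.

f = n/N = 6276/49315 = 0.12726351.
SE_no-fpc = √(s²/n) = 128.72865; SE_fpc = √((1−f)s²/n) = 120.25877.
Ratio = √(1−f) = 0.93420367. Reduction = 100·(1 − 0.93420367) = 6.5796%.

6.5796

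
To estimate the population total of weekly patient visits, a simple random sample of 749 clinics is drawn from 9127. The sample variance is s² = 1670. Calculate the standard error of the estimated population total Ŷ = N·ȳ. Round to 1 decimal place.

Var(Ŷ) = N²·Var(ȳ) = N²·(1 − n/N)·s²/n.
f = 749/9127 = 0.08206421; Var(ȳ) = 0.91793579·1670/749 = 2.0466659.
Var(Ŷ) = 9127² · 2.0466659 = 1.7049163 × 10^8.
SE(Ŷ) = √(1.7049163 × 10^8) = 13057.2.

13057.2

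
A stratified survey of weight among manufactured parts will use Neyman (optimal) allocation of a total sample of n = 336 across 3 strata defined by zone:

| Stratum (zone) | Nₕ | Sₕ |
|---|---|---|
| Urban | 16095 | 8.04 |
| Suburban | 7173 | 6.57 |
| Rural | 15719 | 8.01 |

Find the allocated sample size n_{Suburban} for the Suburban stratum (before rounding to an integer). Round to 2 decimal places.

52.36

Neyman allocation: nₕ = n·NₕSₕ / Σⱼ NⱼSⱼ.
Σ NⱼSⱼ = 16095·8.04 + 7173·6.57 + 15719·8.01 = 302439.6.
n_{Suburban} = 336·7173·6.57 / 302439.6 = 52.36.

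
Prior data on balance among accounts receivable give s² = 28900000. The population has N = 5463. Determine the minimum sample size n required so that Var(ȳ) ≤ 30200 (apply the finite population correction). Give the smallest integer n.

Without fpc, n₀ = s²/D = 28900000/30200 = 956.9536.
With fpc, (1 − n/N)·s²/n ≤ D requires n ≥ n₀/(1 + n₀/N) = 956.9536/(1 + 956.9536/5463) = 814.3108.
Rounding up, n = 815.

815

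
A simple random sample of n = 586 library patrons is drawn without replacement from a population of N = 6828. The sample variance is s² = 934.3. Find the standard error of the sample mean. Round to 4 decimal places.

Under SRS without replacement, Var(ȳ) = (1 − f)·s²/n with f = n/N = 586/6828 = 0.08582308.
Var(ȳ) = (1 − 0.08582308)·934.3/586 = 0.91417692·1.5943686 = 1.457535.
SE(ȳ) = √(1.457535) = 1.2073.

1.2073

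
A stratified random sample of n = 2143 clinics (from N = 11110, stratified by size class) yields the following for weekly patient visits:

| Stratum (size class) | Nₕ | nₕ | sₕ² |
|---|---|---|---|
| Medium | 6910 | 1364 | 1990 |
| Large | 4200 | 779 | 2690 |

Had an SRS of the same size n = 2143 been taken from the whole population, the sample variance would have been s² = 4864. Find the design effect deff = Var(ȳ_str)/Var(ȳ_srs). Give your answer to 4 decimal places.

Var(ȳ_str) = Σ Wₕ²(1−fₕ)sₕ²/nₕ with Wₕ = Nₕ/11110:
  Medium: (6910/11110)²·(1−1364/6910)·1990/1364 = 0.45296902
  Large: (4200/11110)²·(1−779/4200)·2690/779 = 0.40196577
  → Var(ȳ_str) = 0.85493479.
Var(ȳ_srs) = (1 − 2143/11110)·4864/2143 = 1.8319116.
deff = 0.85493479 / 1.8319116 = 0.4667.

0.4667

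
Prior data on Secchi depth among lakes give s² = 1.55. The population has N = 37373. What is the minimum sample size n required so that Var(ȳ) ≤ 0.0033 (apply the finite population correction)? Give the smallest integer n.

464

Without fpc, n₀ = s²/D = 1.55/0.0033 = 469.6970.
With fpc, (1 − n/N)·s²/n ≤ D requires n ≥ n₀/(1 + n₀/N) = 469.6970/(1 + 469.6970/37373) = 463.8672.
Rounding up, n = 464.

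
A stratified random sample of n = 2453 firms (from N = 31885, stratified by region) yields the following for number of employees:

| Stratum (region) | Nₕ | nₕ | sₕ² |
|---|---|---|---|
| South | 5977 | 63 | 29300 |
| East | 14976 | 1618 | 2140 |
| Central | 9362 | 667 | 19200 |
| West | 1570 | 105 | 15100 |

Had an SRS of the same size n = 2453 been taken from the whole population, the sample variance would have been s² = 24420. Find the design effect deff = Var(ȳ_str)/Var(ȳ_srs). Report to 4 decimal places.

Var(ȳ_str) = Σ Wₕ²(1−fₕ)sₕ²/nₕ with Wₕ = Nₕ/31885:
  South: (5977/31885)²·(1−63/5977)·29300/63 = 16.170327
  East: (14976/31885)²·(1−1618/14976)·2140/1618 = 0.26025536
  Central: (9362/31885)²·(1−667/9362)·19200/667 = 2.30484
  West: (1570/31885)²·(1−105/1570)·15100/105 = 0.32535095
  → Var(ȳ_str) = 19.060773.
Var(ȳ_srs) = (1 − 2453/31885)·24420/2453 = 9.1892796.
deff = 19.060773 / 9.1892796 = 2.0742.

2.0742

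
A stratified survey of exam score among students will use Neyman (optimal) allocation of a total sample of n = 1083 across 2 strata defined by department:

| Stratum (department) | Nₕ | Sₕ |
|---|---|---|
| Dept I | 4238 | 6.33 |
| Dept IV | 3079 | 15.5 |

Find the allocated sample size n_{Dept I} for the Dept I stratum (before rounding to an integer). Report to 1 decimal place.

389.7

Neyman allocation: nₕ = n·NₕSₕ / Σⱼ NⱼSⱼ.
Σ NⱼSⱼ = 4238·6.33 + 3079·15.5 = 74551.04.
n_{Dept I} = 1083·4238·6.33 / 74551.04 = 389.7.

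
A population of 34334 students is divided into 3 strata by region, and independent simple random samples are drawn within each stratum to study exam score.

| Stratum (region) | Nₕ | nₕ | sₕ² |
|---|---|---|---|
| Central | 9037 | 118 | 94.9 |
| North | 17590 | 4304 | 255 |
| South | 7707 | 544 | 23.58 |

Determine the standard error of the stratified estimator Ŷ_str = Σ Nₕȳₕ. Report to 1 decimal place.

9003.4

Var(Ŷ_str) = Σₕ Nₕ²(1 − fₕ)sₕ²/nₕ.
Central: 9037²·(1 − 118/9037)·94.9/118 = 6.4822332 × 10^7.
North: 17590²·(1 − 4304/17590)·255/4304 = 1.3846117 × 10^7.
South: 7707²·(1 − 544/7707)·23.58/544 = 2.3929036 × 10^6.
Sum = 8.1061353 × 10^7.
SE = √(8.1061353 × 10^7) = 9003.4.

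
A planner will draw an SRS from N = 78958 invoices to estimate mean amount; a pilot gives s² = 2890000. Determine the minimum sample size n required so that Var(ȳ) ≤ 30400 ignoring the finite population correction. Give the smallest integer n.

Without fpc, n₀ = s²/D = 2890000/30400 = 95.0658.
Rounding up, n = 96.

96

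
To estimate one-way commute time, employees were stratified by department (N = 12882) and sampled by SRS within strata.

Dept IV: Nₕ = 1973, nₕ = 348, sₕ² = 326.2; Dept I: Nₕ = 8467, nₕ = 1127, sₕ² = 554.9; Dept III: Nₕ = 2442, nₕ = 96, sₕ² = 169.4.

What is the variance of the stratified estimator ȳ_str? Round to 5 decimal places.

Var(ȳ_str) = Σₕ Wₕ²(1 − fₕ)sₕ²/nₕ with Wₕ = Nₕ/N, N = 12882.
Dept IV: Wₕ = 0.15315945; term = 0.15315945²·(1 − 0.17638115)·326.2/348 = 0.018110005.
Dept I: Wₕ = 0.65727372; term = 0.65727372²·(1 − 0.13310500)·554.9/1127 = 0.1843953.
Dept III: Wₕ = 0.18956684; term = 0.18956684²·(1 − 0.03931204)·169.4/96 = 0.060918507.
Sum = 0.26342381.

0.26342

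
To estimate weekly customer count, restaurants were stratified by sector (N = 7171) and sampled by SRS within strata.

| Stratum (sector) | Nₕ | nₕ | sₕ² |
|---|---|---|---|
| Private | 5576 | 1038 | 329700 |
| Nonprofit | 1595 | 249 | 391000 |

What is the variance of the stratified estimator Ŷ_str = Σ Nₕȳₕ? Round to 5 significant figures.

Var(Ŷ_str) = Σₕ Nₕ²(1 − fₕ)sₕ²/nₕ.
Private: 5576²·(1 − 1038/5576)·329700/1038 = 8.0372754 × 10^9.
Nonprofit: 1595²·(1 − 249/1595)·391000/249 = 3.3711894 × 10^9.
Sum = 1.1408465 × 10^10.

1.1408 × 10^10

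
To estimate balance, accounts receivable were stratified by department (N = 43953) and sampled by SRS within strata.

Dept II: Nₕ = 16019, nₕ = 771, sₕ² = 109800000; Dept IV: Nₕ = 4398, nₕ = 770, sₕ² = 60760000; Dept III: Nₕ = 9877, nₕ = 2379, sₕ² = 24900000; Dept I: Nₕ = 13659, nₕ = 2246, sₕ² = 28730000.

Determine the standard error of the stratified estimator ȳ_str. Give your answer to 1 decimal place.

Var(ȳ_str) = Σₕ Wₕ²(1 − fₕ)sₕ²/nₕ with Wₕ = Nₕ/N, N = 43953.
Dept II: Wₕ = 0.36445749; term = 0.36445749²·(1 − 0.04813035)·109800000/771 = 18006.081.
Dept IV: Wₕ = 0.10006143; term = 0.10006143²·(1 − 0.17507958)·60760000/770 = 651.73718.
Dept III: Wₕ = 0.22471731; term = 0.22471731²·(1 − 0.24086261)·24900000/2379 = 401.23457.
Dept I: Wₕ = 0.31076377; term = 0.31076377²·(1 − 0.16443371)·28730000/2246 = 1032.2088.
Sum = 20091.262.
SE = √(20091.262) = 141.7.

141.7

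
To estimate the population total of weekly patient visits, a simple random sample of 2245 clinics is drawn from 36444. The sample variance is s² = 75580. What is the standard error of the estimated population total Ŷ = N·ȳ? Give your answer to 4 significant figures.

Var(Ŷ) = N²·Var(ȳ) = N²·(1 − n/N)·s²/n.
f = 2245/36444 = 0.06160136; Var(ȳ) = 0.93839864·75580/2245 = 31.592058.
Var(Ŷ) = 36444² · 31.592058 = 4.195947 × 10^10.
SE(Ŷ) = √(4.195947 × 10^10) = 204800.

204800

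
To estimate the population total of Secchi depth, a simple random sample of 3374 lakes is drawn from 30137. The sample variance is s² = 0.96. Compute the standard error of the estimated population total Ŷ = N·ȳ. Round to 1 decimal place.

Var(Ŷ) = N²·Var(ȳ) = N²·(1 − n/N)·s²/n.
f = 3374/30137 = 0.11195540; Var(ȳ) = 0.88804460·0.96/3374 = 2.5267422 × 10^-4.
Var(Ŷ) = 30137² · (2.5267422 × 10^-4) = 229488.52.
SE(Ŷ) = √(229488.52) = 479.0.

479.0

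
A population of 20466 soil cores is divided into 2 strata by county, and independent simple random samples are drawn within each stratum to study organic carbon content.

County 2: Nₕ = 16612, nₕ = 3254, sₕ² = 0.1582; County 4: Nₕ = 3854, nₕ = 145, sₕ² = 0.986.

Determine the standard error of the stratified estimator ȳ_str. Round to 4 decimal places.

0.0161

Var(ȳ_str) = Σₕ Wₕ²(1 − fₕ)sₕ²/nₕ with Wₕ = Nₕ/N, N = 20466.
County 2: Wₕ = 0.81168768; term = 0.81168768²·(1 − 0.19588249)·0.1582/3254 = 2.5756471 × 10^-5.
County 4: Wₕ = 0.18831232; term = 0.18831232²·(1 − 0.03762325)·0.986/145 = 2.32066 × 10^-4.
Sum = 2.5782247 × 10^-4.
SE = √(2.5782247 × 10^-4) = 0.0161.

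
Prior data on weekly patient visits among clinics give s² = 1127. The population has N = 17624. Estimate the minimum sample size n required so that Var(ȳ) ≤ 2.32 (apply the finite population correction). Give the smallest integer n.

473

Without fpc, n₀ = s²/D = 1127/2.32 = 485.7759.
With fpc, (1 − n/N)·s²/n ≤ D requires n ≥ n₀/(1 + n₀/N) = 485.7759/(1 + 485.7759/17624) = 472.7455.
Rounding up, n = 473.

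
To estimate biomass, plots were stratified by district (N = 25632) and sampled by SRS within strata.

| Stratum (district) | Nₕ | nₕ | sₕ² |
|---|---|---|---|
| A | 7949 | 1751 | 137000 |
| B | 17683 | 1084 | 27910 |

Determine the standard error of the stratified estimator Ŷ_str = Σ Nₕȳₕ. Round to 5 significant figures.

Var(Ŷ_str) = Σₕ Nₕ²(1 − fₕ)sₕ²/nₕ.
A: 7949²·(1 − 1751/7949)·137000/1751 = 3.8547702 × 10^9.
B: 17683²·(1 − 1084/17683)·27910/1084 = 7.5573307 × 10^9.
Sum = 1.1412101 × 10^10.
SE = √(1.1412101 × 10^10) = 106830.

106830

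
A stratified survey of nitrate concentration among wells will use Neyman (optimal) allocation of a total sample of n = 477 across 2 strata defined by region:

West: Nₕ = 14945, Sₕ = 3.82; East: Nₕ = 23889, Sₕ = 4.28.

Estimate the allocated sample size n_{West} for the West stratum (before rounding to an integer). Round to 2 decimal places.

Neyman allocation: nₕ = n·NₕSₕ / Σⱼ NⱼSⱼ.
Σ NⱼSⱼ = 14945·3.82 + 23889·4.28 = 159334.82.
n_{West} = 477·14945·3.82 / 159334.82 = 170.91.

170.91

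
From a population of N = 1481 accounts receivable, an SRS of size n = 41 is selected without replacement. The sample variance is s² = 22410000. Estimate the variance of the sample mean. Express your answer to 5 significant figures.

Under SRS without replacement, Var(ȳ) = (1 − f)·s²/n with f = n/N = 41/1481 = 0.02768400.
Var(ȳ) = (1 − 0.02768400)·22410000/41 = 0.97231600·546585.37 = 531453.7.

531450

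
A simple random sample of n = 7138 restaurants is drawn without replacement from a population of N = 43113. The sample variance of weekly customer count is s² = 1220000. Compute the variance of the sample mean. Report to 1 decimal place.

Under SRS without replacement, Var(ȳ) = (1 − f)·s²/n with f = n/N = 7138/43113 = 0.16556491.
Var(ȳ) = (1 − 0.16556491)·1220000/7138 = 0.83443509·170.91622 = 142.61849.

142.6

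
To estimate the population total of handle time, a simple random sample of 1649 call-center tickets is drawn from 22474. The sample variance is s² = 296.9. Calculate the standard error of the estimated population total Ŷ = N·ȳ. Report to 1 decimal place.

9179.7

Var(Ŷ) = N²·Var(ȳ) = N²·(1 − n/N)·s²/n.
f = 1649/22474 = 0.07337368; Var(ȳ) = 0.92662632·296.9/1649 = 0.16683769.
Var(Ŷ) = 22474² · 0.16683769 = 8.4266493 × 10^7.
SE(Ŷ) = √(8.4266493 × 10^7) = 9179.7.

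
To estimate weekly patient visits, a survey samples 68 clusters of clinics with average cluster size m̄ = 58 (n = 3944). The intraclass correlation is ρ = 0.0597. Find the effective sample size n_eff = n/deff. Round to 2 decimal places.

895.77

deff = 1 + (58 − 1)·0.0597 = 1 + 3.4029 = 4.4029.
n_eff = 3944 / 4.4029 = 895.77.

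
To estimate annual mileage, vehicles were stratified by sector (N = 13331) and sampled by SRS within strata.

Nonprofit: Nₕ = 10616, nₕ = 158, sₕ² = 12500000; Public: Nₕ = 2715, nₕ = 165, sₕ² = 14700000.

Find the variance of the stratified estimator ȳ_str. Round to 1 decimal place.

Var(ȳ_str) = Σₕ Wₕ²(1 − fₕ)sₕ²/nₕ with Wₕ = Nₕ/N, N = 13331.
Nonprofit: Wₕ = 0.79633936; term = 0.79633936²·(1 − 0.01488320)·12500000/158 = 49423.9.
Public: Wₕ = 0.20366064; term = 0.20366064²·(1 − 0.06077348)·14700000/165 = 3470.707.
Sum = 52894.607.

52894.6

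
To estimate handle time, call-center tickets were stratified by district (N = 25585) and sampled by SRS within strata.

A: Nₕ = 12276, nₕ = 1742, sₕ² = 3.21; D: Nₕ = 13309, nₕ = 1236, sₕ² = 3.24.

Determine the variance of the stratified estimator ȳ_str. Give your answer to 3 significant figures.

Var(ȳ_str) = Σₕ Wₕ²(1 − fₕ)sₕ²/nₕ with Wₕ = Nₕ/N, N = 25585.
A: Wₕ = 0.47981239; term = 0.47981239²·(1 − 0.14190290)·3.21/1742 = 3.6402921 × 10^-4.
D: Wₕ = 0.52018761; term = 0.52018761²·(1 − 0.09286949)·3.24/1236 = 6.4345225 × 10^-4.
Sum = 0.0010074815.

0.00101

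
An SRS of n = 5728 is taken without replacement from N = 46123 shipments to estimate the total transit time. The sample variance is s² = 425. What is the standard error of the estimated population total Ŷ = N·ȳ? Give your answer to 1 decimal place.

Var(Ŷ) = N²·Var(ȳ) = N²·(1 − n/N)·s²/n.
f = 5728/46123 = 0.12418967; Var(ȳ) = 0.87581033·425/5728 = 0.064982436.
Var(Ŷ) = 46123² · 0.064982436 = 1.3823916 × 10^8.
SE(Ŷ) = √(1.3823916 × 10^8) = 11757.5.

11757.5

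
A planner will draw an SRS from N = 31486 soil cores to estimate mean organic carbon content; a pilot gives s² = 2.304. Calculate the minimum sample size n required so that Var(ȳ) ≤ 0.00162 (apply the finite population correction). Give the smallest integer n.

1361

Without fpc, n₀ = s²/D = 2.304/0.00162 = 1422.2222.
With fpc, (1 − n/N)·s²/n ≤ D requires n ≥ n₀/(1 + n₀/N) = 1422.2222/(1 + 1422.2222/31486) = 1360.7568.
Rounding up, n = 1361.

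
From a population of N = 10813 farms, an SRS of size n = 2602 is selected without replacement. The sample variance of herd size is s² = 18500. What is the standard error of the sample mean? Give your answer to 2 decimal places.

2.32

Under SRS without replacement, Var(ȳ) = (1 − f)·s²/n with f = n/N = 2602/10813 = 0.24063627.
Var(ȳ) = (1 − 0.24063627)·18500/2602 = 0.75936373·7.1099154 = 5.3990119.
SE(ȳ) = √(5.3990119) = 2.32.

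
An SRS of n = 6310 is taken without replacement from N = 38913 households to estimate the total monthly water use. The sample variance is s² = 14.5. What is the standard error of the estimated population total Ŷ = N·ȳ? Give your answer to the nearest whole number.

1707

Var(Ŷ) = N²·Var(ȳ) = N²·(1 − n/N)·s²/n.
f = 6310/38913 = 0.16215661; Var(ȳ) = 0.83784339·14.5/6310 = 0.0019253137.
Var(Ŷ) = 38913² · 0.0019253137 = 2.9153515 × 10^6.
SE(Ŷ) = √(2.9153515 × 10^6) = 1707.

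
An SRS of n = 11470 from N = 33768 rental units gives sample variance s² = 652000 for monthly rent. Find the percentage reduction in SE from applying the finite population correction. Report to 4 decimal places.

f = n/N = 11470/33768 = 0.33967069.
SE_no-fpc = √(s²/n) = 7.5394921; SE_fpc = √((1−f)s²/n) = 6.1266402.
Ratio = √(1−f) = 0.81260649. Reduction = 100·(1 − 0.81260649) = 18.7394%.

18.7394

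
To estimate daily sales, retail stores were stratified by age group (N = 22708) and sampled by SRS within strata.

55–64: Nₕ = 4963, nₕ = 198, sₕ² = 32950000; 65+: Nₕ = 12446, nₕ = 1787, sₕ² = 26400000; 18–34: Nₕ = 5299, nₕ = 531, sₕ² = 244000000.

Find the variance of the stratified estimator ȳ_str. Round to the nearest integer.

33948

Var(ȳ_str) = Σₕ Wₕ²(1 − fₕ)sₕ²/nₕ with Wₕ = Nₕ/N, N = 22708.
55–64: Wₕ = 0.21855734; term = 0.21855734²·(1 − 0.03989522)·32950000/198 = 7632.0224.
65+: Wₕ = 0.54808878; term = 0.54808878²·(1 − 0.14358027)·26400000/1787 = 3800.7374.
18–34: Wₕ = 0.23335388; term = 0.23335388²·(1 − 0.10020759)·244000000/531 = 22514.78.
Sum = 33947.54.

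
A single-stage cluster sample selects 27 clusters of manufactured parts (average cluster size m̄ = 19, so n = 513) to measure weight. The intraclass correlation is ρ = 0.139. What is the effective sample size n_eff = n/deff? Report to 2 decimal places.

146.49

deff = 1 + (19 − 1)·0.139 = 1 + 2.502 = 3.502.
n_eff = 513 / 3.502 = 146.49.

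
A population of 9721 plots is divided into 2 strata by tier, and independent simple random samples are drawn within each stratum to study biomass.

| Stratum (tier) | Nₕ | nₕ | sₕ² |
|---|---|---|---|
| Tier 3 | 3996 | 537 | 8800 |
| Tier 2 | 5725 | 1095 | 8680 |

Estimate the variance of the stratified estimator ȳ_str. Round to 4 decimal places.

Var(ȳ_str) = Σₕ Wₕ²(1 − fₕ)sₕ²/nₕ with Wₕ = Nₕ/N, N = 9721.
Tier 3: Wₕ = 0.41106882; term = 0.41106882²·(1 − 0.13438438)·8800/537 = 2.3969697.
Tier 2: Wₕ = 0.58893118; term = 0.58893118²·(1 − 0.19126638)·8680/1095 = 2.2235157.
Sum = 4.6204854.

4.6205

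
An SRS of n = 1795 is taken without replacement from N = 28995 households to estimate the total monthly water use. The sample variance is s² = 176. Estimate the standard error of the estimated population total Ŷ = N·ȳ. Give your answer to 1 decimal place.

Var(Ŷ) = N²·Var(ȳ) = N²·(1 − n/N)·s²/n.
f = 1795/28995 = 0.06190723; Var(ȳ) = 0.93809277·176/1795 = 0.091980127.
Var(Ŷ) = 28995² · 0.091980127 = 7.7328615 × 10^7.
SE(Ŷ) = √(7.7328615 × 10^7) = 8793.7.

8793.7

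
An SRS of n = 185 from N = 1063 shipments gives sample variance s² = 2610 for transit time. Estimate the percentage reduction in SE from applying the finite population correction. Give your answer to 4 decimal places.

f = n/N = 185/1063 = 0.17403575.
SE_no-fpc = √(s²/n) = 3.7560762; SE_fpc = √((1−f)s²/n) = 3.4136187.
Ratio = √(1−f) = 0.90882575. Reduction = 100·(1 − 0.90882575) = 9.1174%.

9.1174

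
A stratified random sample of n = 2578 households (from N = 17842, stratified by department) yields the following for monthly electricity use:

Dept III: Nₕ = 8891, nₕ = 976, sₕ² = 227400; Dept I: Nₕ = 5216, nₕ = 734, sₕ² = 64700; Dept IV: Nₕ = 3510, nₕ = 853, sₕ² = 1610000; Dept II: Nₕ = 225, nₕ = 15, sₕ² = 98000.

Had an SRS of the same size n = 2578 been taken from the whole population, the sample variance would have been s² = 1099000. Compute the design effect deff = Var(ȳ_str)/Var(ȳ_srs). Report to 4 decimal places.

0.3133

Var(ȳ_str) = Σ Wₕ²(1−fₕ)sₕ²/nₕ with Wₕ = Nₕ/17842:
  Dept III: (8891/17842)²·(1−976/8891)·227400/976 = 51.505677
  Dept I: (5216/17842)²·(1−734/5216)·64700/734 = 6.4733723
  Dept IV: (3510/17842)²·(1−853/3510)·1610000/853 = 55.295329
  Dept II: (225/17842)²·(1−15/225)·98000/15 = 0.96972716
  → Var(ȳ_str) = 114.24411.
Var(ȳ_srs) = (1 − 2578/17842)·1099000/2578 = 364.70322.
deff = 114.24411 / 364.70322 = 0.3133.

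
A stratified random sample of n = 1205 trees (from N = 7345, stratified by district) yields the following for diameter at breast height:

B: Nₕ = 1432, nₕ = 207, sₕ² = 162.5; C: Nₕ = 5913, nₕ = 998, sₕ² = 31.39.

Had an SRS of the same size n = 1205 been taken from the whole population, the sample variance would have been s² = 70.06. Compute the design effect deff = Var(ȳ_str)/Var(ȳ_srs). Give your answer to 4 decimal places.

Var(ȳ_str) = Σ Wₕ²(1−fₕ)sₕ²/nₕ with Wₕ = Nₕ/7345:
  B: (1432/7345)²·(1−207/1432)·162.5/207 = 0.025525751
  C: (5913/7345)²·(1−998/5913)·31.39/998 = 0.016943713
  → Var(ȳ_str) = 0.042469464.
Var(ȳ_srs) = (1 − 1205/7345)·70.06/1205 = 0.048602617.
deff = 0.042469464 / 0.048602617 = 0.8738.

0.8738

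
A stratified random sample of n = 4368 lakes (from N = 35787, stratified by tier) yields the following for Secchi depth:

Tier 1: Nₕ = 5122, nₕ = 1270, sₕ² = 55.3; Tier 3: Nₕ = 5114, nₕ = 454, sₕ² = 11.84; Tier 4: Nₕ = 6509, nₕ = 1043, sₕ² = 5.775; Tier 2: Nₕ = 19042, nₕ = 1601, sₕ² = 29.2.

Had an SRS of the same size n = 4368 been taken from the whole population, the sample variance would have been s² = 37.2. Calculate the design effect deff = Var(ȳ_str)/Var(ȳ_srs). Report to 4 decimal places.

0.8077

Var(ȳ_str) = Σ Wₕ²(1−fₕ)sₕ²/nₕ with Wₕ = Nₕ/35787:
  Tier 1: (5122/35787)²·(1−1270/5122)·55.3/1270 = 6.708056 × 10^-4
  Tier 3: (5114/35787)²·(1−454/5114)·11.84/454 = 4.8527945 × 10^-4
  Tier 4: (6509/35787)²·(1−1043/6509)·5.775/1043 = 1.5381582 × 10^-4
  Tier 2: (19042/35787)²·(1−1601/19042)·29.2/1601 = 0.004729605
  → Var(ȳ_str) = 0.0060395059.
Var(ȳ_srs) = (1 − 4368/35787)·37.2/4368 = 0.0074769999.
deff = 0.0060395059 / 0.0074769999 = 0.8077.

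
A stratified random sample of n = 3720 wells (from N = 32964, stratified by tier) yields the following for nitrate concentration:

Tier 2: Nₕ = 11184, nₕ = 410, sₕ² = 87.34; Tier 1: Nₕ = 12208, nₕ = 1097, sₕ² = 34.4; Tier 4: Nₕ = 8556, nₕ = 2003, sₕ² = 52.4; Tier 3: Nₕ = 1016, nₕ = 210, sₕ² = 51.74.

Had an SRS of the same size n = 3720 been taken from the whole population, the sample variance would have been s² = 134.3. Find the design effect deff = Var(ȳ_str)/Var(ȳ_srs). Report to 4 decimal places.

Var(ȳ_str) = Σ Wₕ²(1−fₕ)sₕ²/nₕ with Wₕ = Nₕ/32964:
  Tier 2: (11184/32964)²·(1−410/11184)·87.34/410 = 0.02362238
  Tier 1: (12208/32964)²·(1−1097/12208)·34.4/1097 = 0.0039144403
  Tier 4: (8556/32964)²·(1−2003/8556)·52.4/2003 = 0.0013498374
  Tier 3: (1016/32964)²·(1−210/1016)·51.74/210 = 1.8567613 × 10^-4
  → Var(ȳ_str) = 0.029072334.
Var(ȳ_srs) = (1 − 3720/32964)·134.3/3720 = 0.032028009.
deff = 0.029072334 / 0.032028009 = 0.9077.

0.9077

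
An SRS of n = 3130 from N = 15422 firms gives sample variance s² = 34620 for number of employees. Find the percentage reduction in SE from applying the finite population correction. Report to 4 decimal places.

10.7227

f = n/N = 3130/15422 = 0.20295681.
SE_no-fpc = √(s²/n) = 3.3257635; SE_fpc = √((1−f)s²/n) = 2.969151.
Ratio = √(1−f) = 0.89277275. Reduction = 100·(1 − 0.89277275) = 10.7227%.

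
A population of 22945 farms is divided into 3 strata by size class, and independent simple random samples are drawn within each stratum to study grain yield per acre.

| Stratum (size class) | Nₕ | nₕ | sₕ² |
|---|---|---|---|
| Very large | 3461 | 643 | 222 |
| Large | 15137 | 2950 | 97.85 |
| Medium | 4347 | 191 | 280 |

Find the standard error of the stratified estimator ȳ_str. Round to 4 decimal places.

Var(ȳ_str) = Σₕ Wₕ²(1 − fₕ)sₕ²/nₕ with Wₕ = Nₕ/N, N = 22945.
Very large: Wₕ = 0.15083896; term = 0.15083896²·(1 − 0.18578446)·222/643 = 0.0063960002.
Large: Wₕ = 0.65970800; term = 0.65970800²·(1 − 0.19488670)·97.85/2950 = 0.011622494.
Medium: Wₕ = 0.18945304; term = 0.18945304²·(1 − 0.04393835)·280/191 = 0.050305297.
Sum = 0.068323791.
SE = √(0.068323791) = 0.2614.

0.2614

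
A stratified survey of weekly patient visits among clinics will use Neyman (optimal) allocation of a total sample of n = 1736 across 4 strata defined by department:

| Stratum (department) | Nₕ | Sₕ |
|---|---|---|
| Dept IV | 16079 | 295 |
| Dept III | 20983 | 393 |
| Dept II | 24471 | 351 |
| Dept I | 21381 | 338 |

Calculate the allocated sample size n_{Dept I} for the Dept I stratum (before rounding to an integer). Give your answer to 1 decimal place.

435.5

Neyman allocation: nₕ = n·NₕSₕ / Σⱼ NⱼSⱼ.
Σ NⱼSⱼ = 16079·295 + 20983·393 + 24471·351 + 21381·338 = 2.8805723 × 10^7.
n_{Dept I} = 1736·21381·338 / (2.8805723 × 10^7) = 435.5.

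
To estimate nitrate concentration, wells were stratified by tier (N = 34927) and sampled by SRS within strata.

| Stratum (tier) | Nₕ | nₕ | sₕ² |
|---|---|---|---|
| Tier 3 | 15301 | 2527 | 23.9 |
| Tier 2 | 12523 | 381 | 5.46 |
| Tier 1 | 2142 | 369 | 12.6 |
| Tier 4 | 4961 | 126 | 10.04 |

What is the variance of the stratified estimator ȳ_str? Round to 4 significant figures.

0.004975

Var(ȳ_str) = Σₕ Wₕ²(1 − fₕ)sₕ²/nₕ with Wₕ = Nₕ/N, N = 34927.
Tier 3: Wₕ = 0.43808515; term = 0.43808515²·(1 − 0.16515260)·23.9/2527 = 0.0015153635.
Tier 2: Wₕ = 0.35854783; term = 0.35854783²·(1 − 0.03042402)·5.46/381 = 0.001786256.
Tier 1: Wₕ = 0.06132791; term = 0.06132791²·(1 − 0.17226891)·12.6/369 = 1.0630405 × 10^-4.
Tier 4: Wₕ = 0.14203911; term = 0.14203911²·(1 − 0.02539811)·10.04/126 = 0.0015667738.
Sum = 0.0049746974.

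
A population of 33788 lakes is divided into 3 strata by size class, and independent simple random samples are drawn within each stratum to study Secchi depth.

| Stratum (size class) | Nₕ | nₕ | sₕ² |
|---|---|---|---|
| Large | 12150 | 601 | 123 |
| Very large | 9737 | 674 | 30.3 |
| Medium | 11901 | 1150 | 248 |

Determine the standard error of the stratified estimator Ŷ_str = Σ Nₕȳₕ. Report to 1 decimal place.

7763.8

Var(Ŷ_str) = Σₕ Nₕ²(1 − fₕ)sₕ²/nₕ.
Large: 12150²·(1 − 601/12150)·123/601 = 2.8717809 × 10^7.
Very large: 9737²·(1 − 674/9737)·30.3/674 = 3.9671615 × 10^6.
Medium: 11901²·(1 − 1150/11901)·248/1150 = 2.7592189 × 10^7.
Sum = 6.027716 × 10^7.
SE = √(6.027716 × 10^7) = 7763.8.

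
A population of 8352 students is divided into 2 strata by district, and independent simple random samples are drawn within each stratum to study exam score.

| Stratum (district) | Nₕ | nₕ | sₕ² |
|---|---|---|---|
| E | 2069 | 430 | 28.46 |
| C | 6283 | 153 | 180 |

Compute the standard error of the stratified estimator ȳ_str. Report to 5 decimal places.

Var(ȳ_str) = Σₕ Wₕ²(1 − fₕ)sₕ²/nₕ with Wₕ = Nₕ/N, N = 8352.
E: Wₕ = 0.24772510; term = 0.24772510²·(1 − 0.20782987)·28.46/430 = 0.0032175471.
C: Wₕ = 0.75227490; term = 0.75227490²·(1 − 0.02435142)·180/153 = 0.64957251.
Sum = 0.65279006.
SE = √(0.65279006) = 0.80795.

0.80795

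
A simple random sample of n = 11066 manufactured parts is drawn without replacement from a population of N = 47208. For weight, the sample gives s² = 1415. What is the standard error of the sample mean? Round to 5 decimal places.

Under SRS without replacement, Var(ȳ) = (1 − f)·s²/n with f = n/N = 11066/47208 = 0.23440942.
Var(ȳ) = (1 − 0.23440942)·1415/11066 = 0.76559058·0.12786915 = 0.097895415.
SE(ȳ) = √(0.097895415) = 0.31288.

0.31288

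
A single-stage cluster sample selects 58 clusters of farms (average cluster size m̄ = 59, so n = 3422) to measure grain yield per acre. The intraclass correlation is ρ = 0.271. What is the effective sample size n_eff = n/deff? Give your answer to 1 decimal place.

204.7

deff = 1 + (59 − 1)·0.271 = 1 + 15.718 = 16.718.
n_eff = 3422 / 16.718 = 204.7.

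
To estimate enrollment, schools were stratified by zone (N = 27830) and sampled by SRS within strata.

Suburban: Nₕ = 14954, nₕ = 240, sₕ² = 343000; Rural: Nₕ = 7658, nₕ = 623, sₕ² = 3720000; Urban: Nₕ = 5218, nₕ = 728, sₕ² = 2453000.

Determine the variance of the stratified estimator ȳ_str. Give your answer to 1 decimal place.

Var(ȳ_str) = Σₕ Wₕ²(1 − fₕ)sₕ²/nₕ with Wₕ = Nₕ/N, N = 27830.
Suburban: Wₕ = 0.53733381; term = 0.53733381²·(1 − 0.01604922)·343000/240 = 406.01735.
Rural: Wₕ = 0.27517068; term = 0.27517068²·(1 − 0.08135283)·3720000/623 = 415.344.
Urban: Wₕ = 0.18749551; term = 0.18749551²·(1 − 0.13951706)·2453000/728 = 101.92722.
Sum = 923.28857.

923.3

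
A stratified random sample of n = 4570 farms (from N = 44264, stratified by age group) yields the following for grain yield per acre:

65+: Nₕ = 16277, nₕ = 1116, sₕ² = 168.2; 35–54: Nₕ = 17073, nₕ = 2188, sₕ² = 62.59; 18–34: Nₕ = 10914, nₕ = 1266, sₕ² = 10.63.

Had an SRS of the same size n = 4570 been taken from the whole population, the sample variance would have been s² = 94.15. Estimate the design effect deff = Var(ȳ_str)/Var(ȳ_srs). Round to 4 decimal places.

Var(ȳ_str) = Σ Wₕ²(1−fₕ)sₕ²/nₕ with Wₕ = Nₕ/44264:
  65+: (16277/44264)²·(1−1116/16277)·168.2/1116 = 0.018982906
  35–54: (17073/44264)²·(1−2188/17073)·62.59/2188 = 0.003710351
  18–34: (10914/44264)²·(1−1266/10914)·10.63/1266 = 4.5125236 × 10^-4
  → Var(ȳ_str) = 0.023144509.
Var(ȳ_srs) = (1 − 4570/44264)·94.15/4570 = 0.01847474.
deff = 0.023144509 / 0.01847474 = 1.2528.

1.2528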